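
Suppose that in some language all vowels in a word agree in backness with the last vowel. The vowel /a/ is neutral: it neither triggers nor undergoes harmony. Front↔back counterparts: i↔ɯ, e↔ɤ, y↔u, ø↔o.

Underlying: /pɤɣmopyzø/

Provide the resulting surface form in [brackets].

/ɤ/ harmonizes with /ø/ ([-back]) → [e]
/o/ harmonizes with /ø/ ([-back]) → [ø]

[peɣmøpyzø]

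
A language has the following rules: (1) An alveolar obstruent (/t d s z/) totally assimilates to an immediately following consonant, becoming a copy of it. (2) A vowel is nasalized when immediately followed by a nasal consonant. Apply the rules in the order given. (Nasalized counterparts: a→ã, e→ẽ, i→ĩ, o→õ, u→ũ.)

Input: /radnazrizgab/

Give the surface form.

Rule 1: /d/ before /n/ → [n] (total assimilation)
Rule 1: /z/ before /r/ → [r] (total assimilation)
Rule 1: /z/ before /g/ → [g] (total assimilation)
After rule 1: rannarriggab
Rule 2: /a/ before nasal /n/ → [ã]

[rãnnarriggab]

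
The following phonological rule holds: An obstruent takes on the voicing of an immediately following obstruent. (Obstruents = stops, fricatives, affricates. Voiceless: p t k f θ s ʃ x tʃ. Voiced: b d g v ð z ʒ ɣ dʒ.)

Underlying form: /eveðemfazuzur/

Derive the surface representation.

[eveðemfazuzur]

no segment meets the rule's conditions; no change.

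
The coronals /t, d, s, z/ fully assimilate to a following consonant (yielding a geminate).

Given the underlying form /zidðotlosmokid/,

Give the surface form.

/d/ before /ð/ → [ð] (total assimilation)
/t/ before /l/ → [l] (total assimilation)
/s/ before /m/ → [m] (total assimilation)

[ziððollommokid]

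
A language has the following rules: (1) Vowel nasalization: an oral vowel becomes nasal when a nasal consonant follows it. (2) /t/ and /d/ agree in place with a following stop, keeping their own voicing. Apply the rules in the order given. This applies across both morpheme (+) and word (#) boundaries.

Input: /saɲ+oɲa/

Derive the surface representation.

[sãɲ+õɲa]

Rule 1: /a/ before nasal /ɲ/ → [ã]
Rule 1: /o/ before nasal /ɲ/ → [õ]
After rule 1: sãɲ+õɲa
Rule 2: no segment meets the rule's conditions; no change.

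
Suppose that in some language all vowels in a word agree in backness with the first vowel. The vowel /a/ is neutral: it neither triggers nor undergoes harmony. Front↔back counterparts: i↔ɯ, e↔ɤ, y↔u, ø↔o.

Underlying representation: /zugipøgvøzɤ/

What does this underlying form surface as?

/i/ harmonizes with /u/ ([+back]) → [ɯ]
/ø/ harmonizes with /u/ ([+back]) → [o]
/ø/ harmonizes with /u/ ([+back]) → [o]

[zugɯpogvozɤ]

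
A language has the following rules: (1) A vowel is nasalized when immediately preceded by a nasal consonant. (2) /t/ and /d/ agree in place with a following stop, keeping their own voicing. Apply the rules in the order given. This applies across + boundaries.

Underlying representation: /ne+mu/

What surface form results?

[nẽ+mũ]

Rule 1: /e/ after nasal /n/ → [ẽ]
Rule 1: /u/ after nasal /m/ → [ũ]
After rule 1: nẽ+mũ
Rule 2: no segment meets the rule's conditions; no change.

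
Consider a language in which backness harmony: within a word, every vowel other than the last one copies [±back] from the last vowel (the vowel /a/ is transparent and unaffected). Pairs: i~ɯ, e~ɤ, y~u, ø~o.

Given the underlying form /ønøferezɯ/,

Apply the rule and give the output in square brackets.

/ø/ harmonizes with /ɯ/ ([+back]) → [o]
/ø/ harmonizes with /ɯ/ ([+back]) → [o]
/e/ harmonizes with /ɯ/ ([+back]) → [ɤ]
/e/ harmonizes with /ɯ/ ([+back]) → [ɤ]

[onofɤrɤzɯ]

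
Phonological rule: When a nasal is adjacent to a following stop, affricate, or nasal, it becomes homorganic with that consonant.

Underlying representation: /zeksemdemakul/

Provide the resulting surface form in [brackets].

/m/ before /d/ (alveolar) → [n]

[zeksendemakul]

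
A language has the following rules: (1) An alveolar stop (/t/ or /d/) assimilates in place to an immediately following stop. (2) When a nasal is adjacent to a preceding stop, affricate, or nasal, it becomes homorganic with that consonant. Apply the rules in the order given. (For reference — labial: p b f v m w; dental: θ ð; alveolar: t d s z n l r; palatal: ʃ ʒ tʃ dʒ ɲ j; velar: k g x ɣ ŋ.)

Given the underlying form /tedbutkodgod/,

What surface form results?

Rule 1: /d/ before /b/ (labial) → [b]
Rule 1: /t/ before /k/ (velar) → [k]
Rule 1: /d/ before /g/ (velar) → [g]
After rule 1: tebbukkoggod
Rule 2: no segment meets the rule's conditions; no change.

[tebbukkoggod]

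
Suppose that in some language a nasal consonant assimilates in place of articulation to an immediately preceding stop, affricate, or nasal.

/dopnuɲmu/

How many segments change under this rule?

/n/ after /p/ (labial) → [m]
/m/ after /ɲ/ (palatal) → [ɲ]
2 segments change.

2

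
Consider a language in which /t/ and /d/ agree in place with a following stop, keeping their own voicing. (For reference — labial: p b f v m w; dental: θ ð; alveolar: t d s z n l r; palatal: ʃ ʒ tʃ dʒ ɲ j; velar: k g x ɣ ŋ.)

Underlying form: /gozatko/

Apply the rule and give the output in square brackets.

/t/ before /k/ (velar) → [k]

[gozakko]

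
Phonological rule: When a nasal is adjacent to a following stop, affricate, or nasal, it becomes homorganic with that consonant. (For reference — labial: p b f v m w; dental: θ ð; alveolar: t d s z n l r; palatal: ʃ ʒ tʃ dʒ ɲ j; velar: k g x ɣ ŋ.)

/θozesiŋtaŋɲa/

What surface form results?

[θozesintaɲɲa]

/ŋ/ before /t/ (alveolar) → [n]
/ŋ/ before /ɲ/ (palatal) → [ɲ]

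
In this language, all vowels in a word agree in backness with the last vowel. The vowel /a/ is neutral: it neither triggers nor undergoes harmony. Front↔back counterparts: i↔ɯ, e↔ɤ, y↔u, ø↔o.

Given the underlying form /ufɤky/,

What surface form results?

[yfeky]

/u/ harmonizes with /y/ ([-back]) → [y]
/ɤ/ harmonizes with /y/ ([-back]) → [e]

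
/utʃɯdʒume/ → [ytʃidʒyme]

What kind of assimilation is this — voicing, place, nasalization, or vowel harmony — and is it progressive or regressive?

vowel harmony, regressive

/u/→[y] /ɯ/→[i] /u/→[y].
Vowels agree with the last vowel, so the harmony is regressive.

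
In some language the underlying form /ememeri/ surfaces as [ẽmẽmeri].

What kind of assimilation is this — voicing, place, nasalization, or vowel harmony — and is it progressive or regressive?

/e/→[ẽ] /e/→[ẽ].
Each target copies a feature from the following segment, so the direction is regressive.

nasalization, regressive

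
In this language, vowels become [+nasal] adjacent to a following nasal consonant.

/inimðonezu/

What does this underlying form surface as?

[ĩnĩmðõnezu]

/i/ before nasal /n/ → [ĩ]
/i/ before nasal /m/ → [ĩ]
/o/ before nasal /n/ → [õ]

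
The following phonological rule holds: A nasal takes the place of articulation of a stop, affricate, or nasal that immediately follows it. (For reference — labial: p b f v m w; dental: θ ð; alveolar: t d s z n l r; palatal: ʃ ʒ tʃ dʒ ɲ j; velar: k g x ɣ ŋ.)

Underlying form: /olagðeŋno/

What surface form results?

[olagðenno]

/ŋ/ before /n/ (alveolar) → [n]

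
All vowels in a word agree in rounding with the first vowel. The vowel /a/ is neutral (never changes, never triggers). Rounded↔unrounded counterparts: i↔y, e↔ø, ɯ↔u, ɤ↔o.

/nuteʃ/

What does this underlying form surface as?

[nutøʃ]

/e/ harmonizes with /u/ ([+round]) → [ø]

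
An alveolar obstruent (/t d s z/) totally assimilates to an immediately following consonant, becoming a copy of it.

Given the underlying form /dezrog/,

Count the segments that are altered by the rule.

/z/ before /r/ → [r] (total assimilation)
1 segment changes.

1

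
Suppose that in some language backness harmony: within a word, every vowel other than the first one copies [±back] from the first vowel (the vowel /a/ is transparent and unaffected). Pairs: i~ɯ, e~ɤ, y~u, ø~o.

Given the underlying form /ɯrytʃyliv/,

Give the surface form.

/y/ harmonizes with /ɯ/ ([+back]) → [u]
/y/ harmonizes with /ɯ/ ([+back]) → [u]
/i/ harmonizes with /ɯ/ ([+back]) → [ɯ]

[ɯrutʃulɯv]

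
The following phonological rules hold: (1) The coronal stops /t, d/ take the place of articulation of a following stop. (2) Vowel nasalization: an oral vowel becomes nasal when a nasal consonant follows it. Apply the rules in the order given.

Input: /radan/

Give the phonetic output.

Rule 1: no segment meets the rule's conditions; no change.
After rule 1: radan
Rule 2: /a/ before nasal /n/ → [ã]

[radãn]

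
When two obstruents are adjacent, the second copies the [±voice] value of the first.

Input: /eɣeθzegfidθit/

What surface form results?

[eɣeθsegvidðit]

/z/ after /θ/ (voiceless) → [s]
/f/ after /g/ (voiced) → [v]
/θ/ after /d/ (voiced) → [ð]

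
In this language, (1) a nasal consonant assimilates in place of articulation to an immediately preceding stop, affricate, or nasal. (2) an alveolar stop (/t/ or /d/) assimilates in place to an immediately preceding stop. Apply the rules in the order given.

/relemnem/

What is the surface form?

[relemmem]

Rule 1: /n/ after /m/ (labial) → [m]
After rule 1: relemmem
Rule 2: no segment meets the rule's conditions; no change.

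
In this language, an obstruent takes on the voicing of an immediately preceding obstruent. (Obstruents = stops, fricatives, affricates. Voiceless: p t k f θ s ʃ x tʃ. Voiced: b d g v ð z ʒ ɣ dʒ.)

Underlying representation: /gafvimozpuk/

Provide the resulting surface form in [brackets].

[gaffimozbuk]

/v/ after /f/ (voiceless) → [f]
/p/ after /z/ (voiced) → [b]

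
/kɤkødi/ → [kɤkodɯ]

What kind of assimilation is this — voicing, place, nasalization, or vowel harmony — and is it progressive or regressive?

vowel harmony, progressive

/ø/→[o] /i/→[ɯ].
Vowels agree with the first vowel, so the harmony is progressive.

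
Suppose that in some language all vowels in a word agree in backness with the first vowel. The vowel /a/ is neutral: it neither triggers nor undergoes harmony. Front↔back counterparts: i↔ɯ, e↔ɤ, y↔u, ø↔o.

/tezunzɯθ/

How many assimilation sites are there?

/u/ harmonizes with /e/ ([-back]) → [y]
/ɯ/ harmonizes with /e/ ([-back]) → [i]
2 segments change.

2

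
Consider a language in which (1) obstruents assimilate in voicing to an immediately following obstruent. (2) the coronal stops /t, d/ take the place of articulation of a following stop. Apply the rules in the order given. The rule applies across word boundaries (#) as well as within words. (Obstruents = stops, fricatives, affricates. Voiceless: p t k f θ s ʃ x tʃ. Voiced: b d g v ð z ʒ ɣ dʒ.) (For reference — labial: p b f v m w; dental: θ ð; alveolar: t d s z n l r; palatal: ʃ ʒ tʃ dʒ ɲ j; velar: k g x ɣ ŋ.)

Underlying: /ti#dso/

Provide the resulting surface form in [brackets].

[ti#tso]

Rule 1: /d/ before /s/ (voiceless) → [t]
After rule 1: ti#tso
Rule 2: no segment meets the rule's conditions; no change.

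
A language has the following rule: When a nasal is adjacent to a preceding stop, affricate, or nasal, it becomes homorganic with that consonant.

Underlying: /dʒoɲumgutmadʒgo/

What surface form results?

[dʒoɲumgutnadʒgo]

/m/ after /t/ (alveolar) → [n]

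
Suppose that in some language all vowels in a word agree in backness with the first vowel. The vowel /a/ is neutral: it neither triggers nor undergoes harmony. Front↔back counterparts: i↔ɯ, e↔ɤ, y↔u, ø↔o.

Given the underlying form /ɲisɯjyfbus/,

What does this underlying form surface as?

[ɲisijyfbys]

/ɯ/ harmonizes with /i/ ([-back]) → [i]
/u/ harmonizes with /i/ ([-back]) → [y]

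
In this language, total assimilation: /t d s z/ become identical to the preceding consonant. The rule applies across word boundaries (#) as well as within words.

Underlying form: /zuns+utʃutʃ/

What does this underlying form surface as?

[zunn+utʃutʃ]

/s/ after /n/ → [n] (total assimilation)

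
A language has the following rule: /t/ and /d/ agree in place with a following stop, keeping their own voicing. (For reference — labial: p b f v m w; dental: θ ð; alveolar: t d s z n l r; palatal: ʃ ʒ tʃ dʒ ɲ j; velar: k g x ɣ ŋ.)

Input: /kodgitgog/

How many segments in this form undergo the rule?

/d/ before /g/ (velar) → [g]
/t/ before /g/ (velar) → [k]
2 segments change.

2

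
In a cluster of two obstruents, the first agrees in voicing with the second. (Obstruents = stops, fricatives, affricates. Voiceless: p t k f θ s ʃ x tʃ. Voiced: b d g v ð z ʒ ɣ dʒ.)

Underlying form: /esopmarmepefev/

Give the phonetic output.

no segment meets the rule's conditions; no change.

[esopmarmepefev]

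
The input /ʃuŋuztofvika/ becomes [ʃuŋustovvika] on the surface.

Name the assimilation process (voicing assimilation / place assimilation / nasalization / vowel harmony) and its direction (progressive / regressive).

voicing assimilation, regressive

/z/→[s] /f/→[v].
Each target copies a feature from the following segment, so the direction is regressive.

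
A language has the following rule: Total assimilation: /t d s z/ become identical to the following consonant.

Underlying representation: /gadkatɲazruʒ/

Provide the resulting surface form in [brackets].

[gakkaɲɲarruʒ]

/d/ before /k/ → [k] (total assimilation)
/t/ before /ɲ/ → [ɲ] (total assimilation)
/z/ before /r/ → [r] (total assimilation)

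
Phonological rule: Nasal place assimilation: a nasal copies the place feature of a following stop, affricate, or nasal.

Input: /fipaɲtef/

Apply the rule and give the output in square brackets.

/ɲ/ before /t/ (alveolar) → [n]

[fipantef]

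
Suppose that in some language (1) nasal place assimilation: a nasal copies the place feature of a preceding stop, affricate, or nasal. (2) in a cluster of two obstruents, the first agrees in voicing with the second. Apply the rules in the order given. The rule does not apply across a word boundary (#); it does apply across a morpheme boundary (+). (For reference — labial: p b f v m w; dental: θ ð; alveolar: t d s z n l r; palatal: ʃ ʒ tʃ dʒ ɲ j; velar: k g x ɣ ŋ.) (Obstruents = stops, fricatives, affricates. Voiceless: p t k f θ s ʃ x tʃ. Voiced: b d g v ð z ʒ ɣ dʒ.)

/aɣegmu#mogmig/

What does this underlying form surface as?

Rule 1: /m/ after /g/ (velar) → [ŋ]
Rule 1: /m/ after /g/ (velar) → [ŋ]
After rule 1: aɣegŋu#mogŋig
Rule 2: no segment meets the rule's conditions; no change.

[aɣegŋu#mogŋig]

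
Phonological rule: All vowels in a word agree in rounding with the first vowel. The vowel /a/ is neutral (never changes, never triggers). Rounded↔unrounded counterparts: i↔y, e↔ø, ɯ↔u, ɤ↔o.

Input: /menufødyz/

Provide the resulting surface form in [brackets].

[menɯfediz]

/u/ harmonizes with /e/ ([-round]) → [ɯ]
/ø/ harmonizes with /e/ ([-round]) → [e]
/y/ harmonizes with /e/ ([-round]) → [i]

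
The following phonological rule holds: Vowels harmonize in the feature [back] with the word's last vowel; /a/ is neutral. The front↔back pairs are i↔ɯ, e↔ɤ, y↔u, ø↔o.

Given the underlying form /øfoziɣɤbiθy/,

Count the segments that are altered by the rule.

2

/o/ harmonizes with /y/ ([-back]) → [ø]
/ɤ/ harmonizes with /y/ ([-back]) → [e]
2 segments change.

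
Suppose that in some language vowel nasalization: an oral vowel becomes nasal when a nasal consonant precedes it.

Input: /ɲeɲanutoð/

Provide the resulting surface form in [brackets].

/e/ after nasal /ɲ/ → [ẽ]
/a/ after nasal /ɲ/ → [ã]
/u/ after nasal /n/ → [ũ]

[ɲẽɲãnũtoð]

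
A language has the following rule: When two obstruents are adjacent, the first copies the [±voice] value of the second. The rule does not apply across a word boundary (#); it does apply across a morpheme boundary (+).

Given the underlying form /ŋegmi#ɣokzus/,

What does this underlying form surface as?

[ŋegmi#ɣogzus]

/k/ before /z/ (voiced) → [g]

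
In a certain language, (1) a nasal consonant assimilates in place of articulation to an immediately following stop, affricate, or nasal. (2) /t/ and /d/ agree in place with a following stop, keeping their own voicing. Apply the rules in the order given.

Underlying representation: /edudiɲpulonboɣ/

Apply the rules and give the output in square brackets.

[edudimpulomboɣ]

Rule 1: /ɲ/ before /p/ (labial) → [m]
Rule 1: /n/ before /b/ (labial) → [m]
After rule 1: edudimpulomboɣ
Rule 2: no segment meets the rule's conditions; no change.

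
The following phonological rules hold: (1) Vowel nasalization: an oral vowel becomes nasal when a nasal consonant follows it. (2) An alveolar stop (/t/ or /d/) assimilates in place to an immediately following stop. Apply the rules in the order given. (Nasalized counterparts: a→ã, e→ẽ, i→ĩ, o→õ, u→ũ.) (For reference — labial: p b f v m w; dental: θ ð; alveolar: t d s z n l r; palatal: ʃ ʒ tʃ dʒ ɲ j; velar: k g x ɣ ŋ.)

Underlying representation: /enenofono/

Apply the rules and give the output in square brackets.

[ẽnẽnofõno]

Rule 1: /e/ before nasal /n/ → [ẽ]
Rule 1: /e/ before nasal /n/ → [ẽ]
Rule 1: /o/ before nasal /n/ → [õ]
After rule 1: ẽnẽnofõno
Rule 2: no segment meets the rule's conditions; no change.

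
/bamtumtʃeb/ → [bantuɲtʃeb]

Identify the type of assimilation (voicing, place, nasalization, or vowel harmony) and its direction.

place assimilation, regressive

/m/→[n] /m/→[ɲ].
Each target copies a feature from the following segment, so the direction is regressive.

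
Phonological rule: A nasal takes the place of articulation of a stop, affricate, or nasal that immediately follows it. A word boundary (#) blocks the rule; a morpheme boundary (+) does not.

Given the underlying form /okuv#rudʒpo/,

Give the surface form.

no segment meets the rule's conditions; no change.

[okuv#rudʒpo]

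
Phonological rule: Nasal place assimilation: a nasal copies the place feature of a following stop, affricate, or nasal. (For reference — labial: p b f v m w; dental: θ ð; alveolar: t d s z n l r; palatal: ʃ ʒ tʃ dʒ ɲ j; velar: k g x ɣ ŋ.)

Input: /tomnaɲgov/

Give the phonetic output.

[tonnaŋgov]

/m/ before /n/ (alveolar) → [n]
/ɲ/ before /g/ (velar) → [ŋ]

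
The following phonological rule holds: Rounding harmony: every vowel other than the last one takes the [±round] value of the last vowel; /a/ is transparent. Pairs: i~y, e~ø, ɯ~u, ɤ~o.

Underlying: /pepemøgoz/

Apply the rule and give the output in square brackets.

/e/ harmonizes with /o/ ([+round]) → [ø]
/e/ harmonizes with /o/ ([+round]) → [ø]

[pøpømøgoz]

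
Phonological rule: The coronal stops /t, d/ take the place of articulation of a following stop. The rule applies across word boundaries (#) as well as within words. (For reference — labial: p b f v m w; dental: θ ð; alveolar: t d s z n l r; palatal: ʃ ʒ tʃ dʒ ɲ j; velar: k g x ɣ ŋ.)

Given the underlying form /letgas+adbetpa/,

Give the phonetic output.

[lekgas+abbeppa]

/t/ before /g/ (velar) → [k]
/d/ before /b/ (labial) → [b]
/t/ before /p/ (labial) → [p]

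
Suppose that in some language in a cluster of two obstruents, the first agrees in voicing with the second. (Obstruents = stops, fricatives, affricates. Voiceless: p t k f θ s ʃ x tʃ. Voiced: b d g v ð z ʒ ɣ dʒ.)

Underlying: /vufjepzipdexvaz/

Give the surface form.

[vufjebzibdeɣvaz]

/p/ before /z/ (voiced) → [b]
/p/ before /d/ (voiced) → [b]
/x/ before /v/ (voiced) → [ɣ]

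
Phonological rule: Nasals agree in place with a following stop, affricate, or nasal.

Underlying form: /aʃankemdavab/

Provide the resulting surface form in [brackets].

/n/ before /k/ (velar) → [ŋ]
/m/ before /d/ (alveolar) → [n]

[aʃaŋkendavab]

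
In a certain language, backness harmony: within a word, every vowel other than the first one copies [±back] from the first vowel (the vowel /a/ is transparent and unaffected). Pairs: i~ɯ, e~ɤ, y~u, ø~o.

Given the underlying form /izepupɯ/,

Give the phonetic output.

[izepypi]

/u/ harmonizes with /i/ ([-back]) → [y]
/ɯ/ harmonizes with /i/ ([-back]) → [i]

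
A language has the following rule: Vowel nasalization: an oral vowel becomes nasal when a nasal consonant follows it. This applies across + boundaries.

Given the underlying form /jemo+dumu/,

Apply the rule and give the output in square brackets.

[jẽmo+dũmu]

/e/ before nasal /m/ → [ẽ]
/u/ before nasal /m/ → [ũ]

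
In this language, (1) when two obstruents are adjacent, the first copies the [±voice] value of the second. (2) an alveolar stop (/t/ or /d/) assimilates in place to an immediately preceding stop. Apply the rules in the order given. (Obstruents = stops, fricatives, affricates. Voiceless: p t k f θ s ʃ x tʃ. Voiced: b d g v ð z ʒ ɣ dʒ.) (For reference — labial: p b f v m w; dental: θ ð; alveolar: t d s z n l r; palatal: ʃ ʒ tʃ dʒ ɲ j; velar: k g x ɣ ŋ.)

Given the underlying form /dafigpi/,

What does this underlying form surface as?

[dafikpi]

Rule 1: /g/ before /p/ (voiceless) → [k]
After rule 1: dafikpi
Rule 2: no segment meets the rule's conditions; no change.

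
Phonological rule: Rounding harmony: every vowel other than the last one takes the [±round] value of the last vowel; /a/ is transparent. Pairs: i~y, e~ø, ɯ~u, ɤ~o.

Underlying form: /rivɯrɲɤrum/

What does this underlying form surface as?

[ryvurɲorum]

/i/ harmonizes with /u/ ([+round]) → [y]
/ɯ/ harmonizes with /u/ ([+round]) → [u]
/ɤ/ harmonizes with /u/ ([+round]) → [o]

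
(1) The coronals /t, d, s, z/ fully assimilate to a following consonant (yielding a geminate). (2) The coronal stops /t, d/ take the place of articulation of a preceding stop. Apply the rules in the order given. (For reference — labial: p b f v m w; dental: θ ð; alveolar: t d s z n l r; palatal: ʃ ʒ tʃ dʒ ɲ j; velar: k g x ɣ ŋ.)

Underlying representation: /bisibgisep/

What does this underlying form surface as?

[bisibgisep]

Rule 1: no segment meets the rule's conditions; no change.
After rule 1: bisibgisep
Rule 2: no segment meets the rule's conditions; no change.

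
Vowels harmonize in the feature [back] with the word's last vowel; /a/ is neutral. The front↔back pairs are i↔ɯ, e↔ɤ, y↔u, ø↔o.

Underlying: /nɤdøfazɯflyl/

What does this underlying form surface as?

[nedøfaziflyl]

/ɤ/ harmonizes with /y/ ([-back]) → [e]
/ɯ/ harmonizes with /y/ ([-back]) → [i]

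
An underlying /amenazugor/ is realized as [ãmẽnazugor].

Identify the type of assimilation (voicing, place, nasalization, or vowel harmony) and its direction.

nasalization, regressive

/a/→[ã] /e/→[ẽ].
Each target copies a feature from the following segment, so the direction is regressive.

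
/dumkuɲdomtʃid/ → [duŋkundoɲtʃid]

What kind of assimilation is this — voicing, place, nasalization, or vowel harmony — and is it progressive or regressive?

place assimilation, regressive

/m/→[ŋ] /ɲ/→[n] /m/→[ɲ].
Each target copies a feature from the following segment, so the direction is regressive.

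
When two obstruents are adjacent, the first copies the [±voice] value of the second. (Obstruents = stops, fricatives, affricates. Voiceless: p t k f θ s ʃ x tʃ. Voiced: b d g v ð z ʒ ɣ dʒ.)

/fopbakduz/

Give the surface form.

[fobbagduz]

/p/ before /b/ (voiced) → [b]
/k/ before /d/ (voiced) → [g]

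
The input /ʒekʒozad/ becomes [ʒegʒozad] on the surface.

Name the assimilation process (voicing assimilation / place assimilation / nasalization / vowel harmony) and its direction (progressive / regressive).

voicing assimilation, regressive

/k/→[g].
Each target copies a feature from the following segment, so the direction is regressive.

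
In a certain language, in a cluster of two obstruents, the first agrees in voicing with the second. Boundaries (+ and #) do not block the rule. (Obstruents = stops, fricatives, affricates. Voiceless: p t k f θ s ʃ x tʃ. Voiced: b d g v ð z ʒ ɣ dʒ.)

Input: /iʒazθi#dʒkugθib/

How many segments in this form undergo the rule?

/z/ before /θ/ (voiceless) → [s]
/dʒ/ before /k/ (voiceless) → [tʃ]
/g/ before /θ/ (voiceless) → [k]
3 segments change.

3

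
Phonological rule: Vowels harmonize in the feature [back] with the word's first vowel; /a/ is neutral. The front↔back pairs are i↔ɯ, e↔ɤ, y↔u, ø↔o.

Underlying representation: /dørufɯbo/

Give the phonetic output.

[døryfibø]

/u/ harmonizes with /ø/ ([-back]) → [y]
/ɯ/ harmonizes with /ø/ ([-back]) → [i]
/o/ harmonizes with /ø/ ([-back]) → [ø]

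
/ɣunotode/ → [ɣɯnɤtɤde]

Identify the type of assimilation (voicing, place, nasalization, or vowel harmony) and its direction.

vowel harmony, regressive

/u/→[ɯ] /o/→[ɤ] /o/→[ɤ].
Vowels agree with the last vowel, so the harmony is regressive.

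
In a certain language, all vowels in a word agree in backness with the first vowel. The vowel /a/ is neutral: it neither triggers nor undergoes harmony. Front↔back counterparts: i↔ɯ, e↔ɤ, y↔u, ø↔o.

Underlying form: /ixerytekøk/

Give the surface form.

[ixerytekøk]

no segment meets the rule's conditions; no change.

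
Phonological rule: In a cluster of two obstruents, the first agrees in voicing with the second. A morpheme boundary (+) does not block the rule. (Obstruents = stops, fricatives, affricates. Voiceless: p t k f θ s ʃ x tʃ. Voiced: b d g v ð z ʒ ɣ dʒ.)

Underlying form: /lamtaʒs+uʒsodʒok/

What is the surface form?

[lamtaʃs+uʃsodʒok]

/ʒ/ before /s/ (voiceless) → [ʃ]
/ʒ/ before /s/ (voiceless) → [ʃ]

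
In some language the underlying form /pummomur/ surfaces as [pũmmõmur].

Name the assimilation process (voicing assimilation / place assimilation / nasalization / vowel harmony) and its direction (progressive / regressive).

nasalization, regressive

/u/→[ũ] /o/→[õ].
Each target copies a feature from the following segment, so the direction is regressive.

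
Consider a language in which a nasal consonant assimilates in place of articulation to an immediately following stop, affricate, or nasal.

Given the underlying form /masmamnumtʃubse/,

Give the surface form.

[masmannuɲtʃubse]

/m/ before /n/ (alveolar) → [n]
/m/ before /tʃ/ (palatal) → [ɲ]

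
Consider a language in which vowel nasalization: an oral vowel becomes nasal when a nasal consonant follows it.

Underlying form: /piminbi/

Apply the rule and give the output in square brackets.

/i/ before nasal /m/ → [ĩ]
/i/ before nasal /n/ → [ĩ]

[pĩmĩnbi]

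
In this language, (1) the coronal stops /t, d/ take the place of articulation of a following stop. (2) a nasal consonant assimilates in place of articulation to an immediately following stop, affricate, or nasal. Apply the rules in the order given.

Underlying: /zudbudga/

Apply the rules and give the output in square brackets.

Rule 1: /d/ before /b/ (labial) → [b]
Rule 1: /d/ before /g/ (velar) → [g]
After rule 1: zubbugga
Rule 2: no segment meets the rule's conditions; no change.

[zubbugga]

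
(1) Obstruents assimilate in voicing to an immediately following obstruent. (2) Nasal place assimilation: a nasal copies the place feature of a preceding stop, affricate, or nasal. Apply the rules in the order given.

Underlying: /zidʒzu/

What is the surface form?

Rule 1: no segment meets the rule's conditions; no change.
After rule 1: zidʒzu
Rule 2: no segment meets the rule's conditions; no change.

[zidʒzu]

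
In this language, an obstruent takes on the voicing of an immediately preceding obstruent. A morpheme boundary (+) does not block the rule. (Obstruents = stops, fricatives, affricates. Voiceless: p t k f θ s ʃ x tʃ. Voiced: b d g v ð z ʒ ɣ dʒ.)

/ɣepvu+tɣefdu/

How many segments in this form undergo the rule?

3

/v/ after /p/ (voiceless) → [f]
/ɣ/ after /t/ (voiceless) → [x]
/d/ after /f/ (voiceless) → [t]
3 segments change.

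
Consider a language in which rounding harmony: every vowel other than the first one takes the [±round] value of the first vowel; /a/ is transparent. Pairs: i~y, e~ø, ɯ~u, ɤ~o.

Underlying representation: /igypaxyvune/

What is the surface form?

/y/ harmonizes with /i/ ([-round]) → [i]
/y/ harmonizes with /i/ ([-round]) → [i]
/u/ harmonizes with /i/ ([-round]) → [ɯ]

[igipaxivɯne]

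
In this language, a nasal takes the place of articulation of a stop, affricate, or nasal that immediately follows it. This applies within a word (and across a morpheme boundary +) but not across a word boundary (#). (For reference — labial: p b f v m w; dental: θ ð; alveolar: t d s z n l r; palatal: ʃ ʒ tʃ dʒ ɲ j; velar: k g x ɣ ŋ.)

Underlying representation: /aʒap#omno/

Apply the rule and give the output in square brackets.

/m/ before /n/ (alveolar) → [n]

[aʒap#onno]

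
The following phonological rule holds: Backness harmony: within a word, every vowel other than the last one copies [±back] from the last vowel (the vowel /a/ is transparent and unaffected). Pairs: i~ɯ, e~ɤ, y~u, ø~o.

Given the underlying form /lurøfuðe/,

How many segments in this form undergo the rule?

/u/ harmonizes with /e/ ([-back]) → [y]
/u/ harmonizes with /e/ ([-back]) → [y]
2 segments change.

2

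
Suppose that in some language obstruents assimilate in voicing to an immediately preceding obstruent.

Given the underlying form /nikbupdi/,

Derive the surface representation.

/b/ after /k/ (voiceless) → [p]
/d/ after /p/ (voiceless) → [t]

[nikpupti]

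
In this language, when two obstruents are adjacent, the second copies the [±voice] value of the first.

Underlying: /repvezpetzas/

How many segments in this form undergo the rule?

3

/v/ after /p/ (voiceless) → [f]
/p/ after /z/ (voiced) → [b]
/z/ after /t/ (voiceless) → [s]
3 segments change.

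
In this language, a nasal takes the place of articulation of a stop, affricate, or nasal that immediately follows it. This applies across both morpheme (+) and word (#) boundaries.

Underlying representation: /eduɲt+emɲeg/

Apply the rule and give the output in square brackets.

[edunt+eɲɲeg]

/ɲ/ before /t/ (alveolar) → [n]
/m/ before /ɲ/ (palatal) → [ɲ]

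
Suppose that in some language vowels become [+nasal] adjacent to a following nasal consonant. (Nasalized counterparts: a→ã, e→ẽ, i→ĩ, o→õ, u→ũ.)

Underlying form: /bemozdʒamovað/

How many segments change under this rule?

2

/e/ before nasal /m/ → [ẽ]
/a/ before nasal /m/ → [ã]
2 segments change.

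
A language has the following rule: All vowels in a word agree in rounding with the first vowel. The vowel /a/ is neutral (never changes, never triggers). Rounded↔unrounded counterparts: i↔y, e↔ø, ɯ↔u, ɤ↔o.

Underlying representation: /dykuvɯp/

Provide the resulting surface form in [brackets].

/ɯ/ harmonizes with /y/ ([+round]) → [u]

[dykuvup]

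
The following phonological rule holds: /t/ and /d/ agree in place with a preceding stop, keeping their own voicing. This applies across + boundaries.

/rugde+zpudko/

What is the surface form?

/d/ after /g/ (velar) → [g]

[rugge+zpudko]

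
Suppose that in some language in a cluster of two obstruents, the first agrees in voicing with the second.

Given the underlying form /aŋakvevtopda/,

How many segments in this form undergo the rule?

/k/ before /v/ (voiced) → [g]
/v/ before /t/ (voiceless) → [f]
/p/ before /d/ (voiced) → [b]
3 segments change.

3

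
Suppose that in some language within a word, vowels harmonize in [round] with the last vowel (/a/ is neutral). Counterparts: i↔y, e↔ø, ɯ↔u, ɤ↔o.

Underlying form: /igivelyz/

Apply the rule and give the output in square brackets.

[ygyvølyz]

/i/ harmonizes with /y/ ([+round]) → [y]
/i/ harmonizes with /y/ ([+round]) → [y]
/e/ harmonizes with /y/ ([+round]) → [ø]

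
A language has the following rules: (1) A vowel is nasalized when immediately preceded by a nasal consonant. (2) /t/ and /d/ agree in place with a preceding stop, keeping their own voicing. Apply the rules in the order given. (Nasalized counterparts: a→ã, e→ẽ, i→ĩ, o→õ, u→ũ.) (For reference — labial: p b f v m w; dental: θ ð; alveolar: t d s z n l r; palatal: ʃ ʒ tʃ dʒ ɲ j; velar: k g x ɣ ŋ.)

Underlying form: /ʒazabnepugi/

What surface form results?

[ʒazabnẽpugi]

Rule 1: /e/ after nasal /n/ → [ẽ]
After rule 1: ʒazabnẽpugi
Rule 2: no segment meets the rule's conditions; no change.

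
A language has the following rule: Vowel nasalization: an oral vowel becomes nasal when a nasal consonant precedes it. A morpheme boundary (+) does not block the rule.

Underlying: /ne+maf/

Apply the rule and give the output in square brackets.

[nẽ+mãf]

/e/ after nasal /n/ → [ẽ]
/a/ after nasal /m/ → [ã]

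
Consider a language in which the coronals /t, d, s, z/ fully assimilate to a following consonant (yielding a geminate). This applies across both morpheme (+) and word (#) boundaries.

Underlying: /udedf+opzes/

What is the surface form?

[udeff+opzes]

/d/ before /f/ → [f] (total assimilation)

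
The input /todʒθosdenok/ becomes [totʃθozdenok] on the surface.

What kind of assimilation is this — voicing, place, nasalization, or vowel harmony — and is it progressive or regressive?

voicing assimilation, regressive

/dʒ/→[tʃ] /s/→[z].
Each target copies a feature from the following segment, so the direction is regressive.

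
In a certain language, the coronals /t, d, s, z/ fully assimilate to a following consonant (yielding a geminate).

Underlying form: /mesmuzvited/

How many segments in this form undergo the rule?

2

/s/ before /m/ → [m] (total assimilation)
/z/ before /v/ → [v] (total assimilation)
2 segments change.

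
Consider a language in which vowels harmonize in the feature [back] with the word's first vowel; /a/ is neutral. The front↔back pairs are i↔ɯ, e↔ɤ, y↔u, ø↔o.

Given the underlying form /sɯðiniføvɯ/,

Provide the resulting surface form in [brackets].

[sɯðɯnɯfovɯ]

/i/ harmonizes with /ɯ/ ([+back]) → [ɯ]
/i/ harmonizes with /ɯ/ ([+back]) → [ɯ]
/ø/ harmonizes with /ɯ/ ([+back]) → [o]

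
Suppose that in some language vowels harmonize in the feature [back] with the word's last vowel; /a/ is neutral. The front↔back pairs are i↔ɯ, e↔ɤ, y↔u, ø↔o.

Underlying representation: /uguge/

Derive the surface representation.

/u/ harmonizes with /e/ ([-back]) → [y]
/u/ harmonizes with /e/ ([-back]) → [y]

[ygyge]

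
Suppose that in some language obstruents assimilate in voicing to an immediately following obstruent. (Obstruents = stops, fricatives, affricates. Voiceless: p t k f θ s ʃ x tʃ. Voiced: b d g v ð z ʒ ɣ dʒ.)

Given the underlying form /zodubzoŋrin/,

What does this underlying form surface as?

no segment meets the rule's conditions; no change.

[zodubzoŋrin]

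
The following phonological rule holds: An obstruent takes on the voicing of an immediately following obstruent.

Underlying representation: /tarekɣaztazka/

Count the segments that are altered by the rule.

3

/k/ before /ɣ/ (voiced) → [g]
/z/ before /t/ (voiceless) → [s]
/z/ before /k/ (voiceless) → [s]
3 segments change.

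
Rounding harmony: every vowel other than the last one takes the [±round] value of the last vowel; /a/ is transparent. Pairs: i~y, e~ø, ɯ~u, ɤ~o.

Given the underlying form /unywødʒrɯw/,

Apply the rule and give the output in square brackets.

/u/ harmonizes with /ɯ/ ([-round]) → [ɯ]
/y/ harmonizes with /ɯ/ ([-round]) → [i]
/ø/ harmonizes with /ɯ/ ([-round]) → [e]

[ɯniwedʒrɯw]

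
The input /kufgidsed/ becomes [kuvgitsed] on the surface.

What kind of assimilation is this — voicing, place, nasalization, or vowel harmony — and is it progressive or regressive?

voicing assimilation, regressive

/f/→[v] /d/→[t].
Each target copies a feature from the following segment, so the direction is regressive.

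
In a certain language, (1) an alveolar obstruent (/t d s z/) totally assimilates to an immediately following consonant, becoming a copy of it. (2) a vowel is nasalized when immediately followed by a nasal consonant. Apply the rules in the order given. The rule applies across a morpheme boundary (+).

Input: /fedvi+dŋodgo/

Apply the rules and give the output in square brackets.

Rule 1: /d/ before /v/ → [v] (total assimilation)
Rule 1: /d/ before /ŋ/ → [ŋ] (total assimilation)
Rule 1: /d/ before /g/ → [g] (total assimilation)
After rule 1: fevvi+ŋŋoggo
Rule 2: /i/ before nasal /ŋ/ → [ĩ]

[fevvĩ+ŋŋoggo]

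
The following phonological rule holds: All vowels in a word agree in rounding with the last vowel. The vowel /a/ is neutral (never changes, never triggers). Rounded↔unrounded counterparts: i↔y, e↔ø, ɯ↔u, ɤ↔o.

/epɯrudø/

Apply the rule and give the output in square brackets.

[øpurudø]

/e/ harmonizes with /ø/ ([+round]) → [ø]
/ɯ/ harmonizes with /ø/ ([+round]) → [u]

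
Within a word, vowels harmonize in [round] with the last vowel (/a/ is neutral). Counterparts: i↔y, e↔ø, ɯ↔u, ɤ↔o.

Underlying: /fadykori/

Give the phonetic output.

/y/ harmonizes with /i/ ([-round]) → [i]
/o/ harmonizes with /i/ ([-round]) → [ɤ]

[fadikɤri]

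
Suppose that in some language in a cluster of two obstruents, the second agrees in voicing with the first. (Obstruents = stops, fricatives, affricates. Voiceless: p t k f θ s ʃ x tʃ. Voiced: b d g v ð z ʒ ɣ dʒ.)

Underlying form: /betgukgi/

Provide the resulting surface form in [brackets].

[betkukki]

/g/ after /t/ (voiceless) → [k]
/g/ after /k/ (voiceless) → [k]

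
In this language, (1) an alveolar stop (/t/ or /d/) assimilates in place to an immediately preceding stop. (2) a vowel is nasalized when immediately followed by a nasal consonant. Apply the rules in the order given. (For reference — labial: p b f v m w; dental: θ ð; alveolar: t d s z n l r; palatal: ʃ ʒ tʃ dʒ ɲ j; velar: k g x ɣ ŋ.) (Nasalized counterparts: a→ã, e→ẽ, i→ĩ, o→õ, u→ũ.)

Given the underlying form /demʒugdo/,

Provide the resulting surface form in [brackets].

Rule 1: /d/ after /g/ (velar) → [g]
After rule 1: demʒuggo
Rule 2: /e/ before nasal /m/ → [ẽ]

[dẽmʒuggo]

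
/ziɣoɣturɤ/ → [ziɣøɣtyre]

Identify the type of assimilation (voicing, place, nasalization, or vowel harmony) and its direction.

/o/→[ø] /u/→[y] /ɤ/→[e].
Vowels agree with the first vowel, so the harmony is progressive.

vowel harmony, progressive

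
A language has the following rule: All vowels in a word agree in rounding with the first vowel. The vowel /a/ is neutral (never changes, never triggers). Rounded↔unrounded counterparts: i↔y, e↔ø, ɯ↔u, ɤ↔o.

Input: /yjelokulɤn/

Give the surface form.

/e/ harmonizes with /y/ ([+round]) → [ø]
/ɤ/ harmonizes with /y/ ([+round]) → [o]

[yjølokulon]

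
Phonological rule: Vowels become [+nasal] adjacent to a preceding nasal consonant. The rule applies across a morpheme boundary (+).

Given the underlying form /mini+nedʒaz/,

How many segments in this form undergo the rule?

/i/ after nasal /m/ → [ĩ]
/i/ after nasal /n/ → [ĩ]
/e/ after nasal /n/ → [ẽ]
3 segments change.

3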